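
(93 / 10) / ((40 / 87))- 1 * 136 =-46309 / 400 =-115.77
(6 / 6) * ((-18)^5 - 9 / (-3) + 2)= -1889563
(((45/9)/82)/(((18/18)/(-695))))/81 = -3475/6642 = -0.52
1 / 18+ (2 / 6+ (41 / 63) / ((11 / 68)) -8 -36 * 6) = -304349 / 1386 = -219.59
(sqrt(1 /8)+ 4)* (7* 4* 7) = 49* sqrt(2)+ 784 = 853.30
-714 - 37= -751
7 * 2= 14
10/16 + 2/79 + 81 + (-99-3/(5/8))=-69993/3160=-22.15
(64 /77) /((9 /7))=64 /99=0.65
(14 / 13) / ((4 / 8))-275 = -3547 / 13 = -272.85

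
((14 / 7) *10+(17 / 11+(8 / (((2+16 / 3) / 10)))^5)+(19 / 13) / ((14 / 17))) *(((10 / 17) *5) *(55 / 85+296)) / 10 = 114209475187213905 / 8470960498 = 13482470.52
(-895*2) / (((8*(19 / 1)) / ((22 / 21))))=-9845 / 798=-12.34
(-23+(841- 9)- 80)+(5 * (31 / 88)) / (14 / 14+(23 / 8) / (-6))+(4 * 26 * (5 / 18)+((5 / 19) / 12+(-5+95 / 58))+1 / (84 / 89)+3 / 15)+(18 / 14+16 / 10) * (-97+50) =1190513008 / 1909215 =623.56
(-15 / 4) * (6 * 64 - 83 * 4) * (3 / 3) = -195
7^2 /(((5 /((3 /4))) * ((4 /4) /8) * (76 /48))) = 3528 /95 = 37.14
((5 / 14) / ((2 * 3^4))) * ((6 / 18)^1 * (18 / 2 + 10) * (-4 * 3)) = -95 / 567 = -0.17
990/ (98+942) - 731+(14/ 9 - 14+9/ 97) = -67403957/ 90792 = -742.40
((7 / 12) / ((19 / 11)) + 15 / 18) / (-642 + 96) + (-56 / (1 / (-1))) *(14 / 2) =16266343 / 41496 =392.00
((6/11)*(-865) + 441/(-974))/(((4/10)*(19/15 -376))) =379493325/120446788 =3.15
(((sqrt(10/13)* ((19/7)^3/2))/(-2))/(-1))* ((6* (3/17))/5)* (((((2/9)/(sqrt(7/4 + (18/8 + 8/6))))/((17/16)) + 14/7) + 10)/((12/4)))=3.74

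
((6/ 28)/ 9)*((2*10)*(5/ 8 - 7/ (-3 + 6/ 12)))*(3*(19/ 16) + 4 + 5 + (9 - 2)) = 42881/ 1344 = 31.91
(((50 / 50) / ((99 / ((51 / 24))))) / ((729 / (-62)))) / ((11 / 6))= -527 / 529254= -0.00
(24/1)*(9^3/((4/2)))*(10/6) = 14580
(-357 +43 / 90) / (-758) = 32087 / 68220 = 0.47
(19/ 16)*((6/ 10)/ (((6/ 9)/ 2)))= 171/ 80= 2.14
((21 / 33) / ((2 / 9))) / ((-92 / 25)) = -1575 / 2024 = -0.78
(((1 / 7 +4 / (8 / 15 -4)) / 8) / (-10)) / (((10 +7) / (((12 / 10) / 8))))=69 / 618800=0.00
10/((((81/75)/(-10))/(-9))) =2500/3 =833.33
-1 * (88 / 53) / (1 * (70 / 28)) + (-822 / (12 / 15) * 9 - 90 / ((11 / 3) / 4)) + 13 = -54413407 / 5830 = -9333.35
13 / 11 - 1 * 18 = -16.82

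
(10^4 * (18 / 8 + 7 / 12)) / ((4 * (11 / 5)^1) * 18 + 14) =164.35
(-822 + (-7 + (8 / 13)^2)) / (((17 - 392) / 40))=373432 / 4225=88.39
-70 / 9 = -7.78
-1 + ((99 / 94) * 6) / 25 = -878 / 1175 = -0.75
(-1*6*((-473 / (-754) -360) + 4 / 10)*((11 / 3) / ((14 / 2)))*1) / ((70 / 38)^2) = 5374061517 / 16163875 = 332.47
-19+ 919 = 900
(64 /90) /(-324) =-8 /3645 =-0.00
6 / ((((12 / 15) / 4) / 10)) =300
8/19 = 0.42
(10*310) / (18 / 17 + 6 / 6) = 1505.71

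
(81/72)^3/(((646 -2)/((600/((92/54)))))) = 1476225/1895936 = 0.78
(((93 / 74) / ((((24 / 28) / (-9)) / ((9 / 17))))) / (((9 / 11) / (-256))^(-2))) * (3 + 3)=-4271211 / 9975758848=-0.00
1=1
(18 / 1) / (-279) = -0.06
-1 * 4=-4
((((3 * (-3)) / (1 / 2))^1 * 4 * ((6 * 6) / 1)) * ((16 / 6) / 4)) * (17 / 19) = -29376 / 19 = -1546.11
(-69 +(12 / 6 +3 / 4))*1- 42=-433 / 4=-108.25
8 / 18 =4 / 9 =0.44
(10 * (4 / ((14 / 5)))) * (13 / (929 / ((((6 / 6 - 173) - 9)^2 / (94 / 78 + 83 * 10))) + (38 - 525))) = -0.40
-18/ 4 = -9/ 2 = -4.50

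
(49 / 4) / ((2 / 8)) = 49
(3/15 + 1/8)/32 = 13/1280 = 0.01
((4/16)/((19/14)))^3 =343/54872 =0.01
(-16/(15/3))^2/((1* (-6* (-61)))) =128/4575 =0.03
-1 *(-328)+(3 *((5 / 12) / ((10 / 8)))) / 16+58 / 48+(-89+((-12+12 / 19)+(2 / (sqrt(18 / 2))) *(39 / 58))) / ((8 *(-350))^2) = 33337435819 / 101246250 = 329.27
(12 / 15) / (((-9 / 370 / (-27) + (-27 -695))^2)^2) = 0.00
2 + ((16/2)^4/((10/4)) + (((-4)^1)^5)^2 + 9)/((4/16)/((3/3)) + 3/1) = 21004598/65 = 323147.66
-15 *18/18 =-15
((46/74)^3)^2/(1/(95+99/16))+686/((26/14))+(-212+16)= 95646068569959/533671093072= 179.22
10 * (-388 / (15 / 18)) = -4656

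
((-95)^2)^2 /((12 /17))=1384660625 /12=115388385.42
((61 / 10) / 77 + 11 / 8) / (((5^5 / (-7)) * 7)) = -4479 / 9625000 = -0.00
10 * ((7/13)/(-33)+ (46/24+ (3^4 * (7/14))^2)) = 2348275/143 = 16421.50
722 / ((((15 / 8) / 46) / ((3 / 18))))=132848 / 45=2952.18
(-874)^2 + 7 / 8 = 6111015 / 8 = 763876.88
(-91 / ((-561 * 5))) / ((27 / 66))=182 / 2295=0.08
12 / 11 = 1.09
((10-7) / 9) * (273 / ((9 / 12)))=121.33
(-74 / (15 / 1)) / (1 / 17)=-1258 / 15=-83.87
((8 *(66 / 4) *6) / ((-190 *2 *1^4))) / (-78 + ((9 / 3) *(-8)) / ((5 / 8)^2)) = 165 / 11039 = 0.01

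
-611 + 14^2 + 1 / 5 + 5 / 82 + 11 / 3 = -505619 / 1230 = -411.07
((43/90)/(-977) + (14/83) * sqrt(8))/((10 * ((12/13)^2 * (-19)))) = 7267/2405764800 - 1183 * sqrt(2)/567720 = -0.00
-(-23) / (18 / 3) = 23 / 6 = 3.83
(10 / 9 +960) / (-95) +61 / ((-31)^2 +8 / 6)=-4963217 / 493677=-10.05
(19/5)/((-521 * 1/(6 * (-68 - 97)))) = 3762/521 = 7.22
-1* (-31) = 31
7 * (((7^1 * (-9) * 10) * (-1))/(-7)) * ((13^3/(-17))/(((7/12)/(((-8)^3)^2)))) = 622004797440/17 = 36588517496.47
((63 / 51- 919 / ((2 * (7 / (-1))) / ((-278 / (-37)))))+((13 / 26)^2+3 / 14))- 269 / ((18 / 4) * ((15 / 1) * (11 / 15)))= 853440523 / 1743588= 489.47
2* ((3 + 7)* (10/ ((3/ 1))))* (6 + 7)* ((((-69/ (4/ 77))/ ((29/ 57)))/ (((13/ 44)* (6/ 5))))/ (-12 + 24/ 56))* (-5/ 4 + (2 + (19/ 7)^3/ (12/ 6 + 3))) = 43069638425/ 16443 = 2619329.71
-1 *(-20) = 20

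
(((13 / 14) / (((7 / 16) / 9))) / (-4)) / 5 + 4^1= 746 / 245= 3.04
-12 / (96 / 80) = -10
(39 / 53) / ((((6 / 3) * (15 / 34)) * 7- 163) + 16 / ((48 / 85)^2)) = -7344 / 1064399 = -0.01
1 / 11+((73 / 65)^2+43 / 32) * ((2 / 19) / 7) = 677107 / 5205200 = 0.13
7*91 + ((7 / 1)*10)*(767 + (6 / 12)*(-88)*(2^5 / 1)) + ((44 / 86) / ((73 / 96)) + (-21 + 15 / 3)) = -138895499 / 3139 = -44248.33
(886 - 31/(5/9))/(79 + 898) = 4151/4885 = 0.85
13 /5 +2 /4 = 31 /10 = 3.10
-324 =-324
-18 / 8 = -9 / 4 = -2.25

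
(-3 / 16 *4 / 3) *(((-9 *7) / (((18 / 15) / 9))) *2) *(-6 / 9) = -315 / 2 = -157.50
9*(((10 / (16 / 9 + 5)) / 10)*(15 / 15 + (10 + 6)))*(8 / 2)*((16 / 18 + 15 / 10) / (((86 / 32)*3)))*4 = 6528 / 61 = 107.02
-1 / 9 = -0.11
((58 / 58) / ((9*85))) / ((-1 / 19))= -19 / 765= -0.02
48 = 48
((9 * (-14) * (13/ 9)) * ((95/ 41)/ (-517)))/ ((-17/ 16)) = -276640/ 360349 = -0.77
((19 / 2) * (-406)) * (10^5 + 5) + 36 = -385719249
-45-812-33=-890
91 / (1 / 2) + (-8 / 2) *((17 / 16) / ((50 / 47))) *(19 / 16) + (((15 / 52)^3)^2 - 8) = 83657611606297 / 494265241600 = 169.26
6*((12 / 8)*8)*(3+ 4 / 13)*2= 6192 / 13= 476.31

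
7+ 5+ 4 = 16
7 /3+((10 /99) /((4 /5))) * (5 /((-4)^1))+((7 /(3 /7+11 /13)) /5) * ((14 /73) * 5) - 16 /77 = 3.02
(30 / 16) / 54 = 5 / 144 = 0.03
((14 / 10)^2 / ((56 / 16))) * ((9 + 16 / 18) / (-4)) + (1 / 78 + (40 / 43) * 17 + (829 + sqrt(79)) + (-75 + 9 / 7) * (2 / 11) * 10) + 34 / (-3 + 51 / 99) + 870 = 1574.62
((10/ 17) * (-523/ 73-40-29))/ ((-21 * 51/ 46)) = 2557600/ 1329111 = 1.92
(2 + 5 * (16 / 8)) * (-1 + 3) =24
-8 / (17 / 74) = -592 / 17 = -34.82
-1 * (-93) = 93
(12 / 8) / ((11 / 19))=57 / 22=2.59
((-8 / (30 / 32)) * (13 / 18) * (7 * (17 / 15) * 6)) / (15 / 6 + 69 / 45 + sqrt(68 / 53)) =-2539753216 / 32164785 + 1584128 * sqrt(901) / 2144319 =-56.79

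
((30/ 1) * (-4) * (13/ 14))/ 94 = -390/ 329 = -1.19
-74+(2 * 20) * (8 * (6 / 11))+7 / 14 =2223 / 22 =101.05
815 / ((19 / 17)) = 13855 / 19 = 729.21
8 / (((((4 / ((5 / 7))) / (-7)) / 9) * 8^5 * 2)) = -45 / 32768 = -0.00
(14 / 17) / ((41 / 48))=672 / 697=0.96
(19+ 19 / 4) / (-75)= -19 / 60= -0.32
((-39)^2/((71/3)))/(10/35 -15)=-31941/7313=-4.37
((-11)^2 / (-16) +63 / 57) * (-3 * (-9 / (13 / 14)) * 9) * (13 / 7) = -477009 / 152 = -3138.22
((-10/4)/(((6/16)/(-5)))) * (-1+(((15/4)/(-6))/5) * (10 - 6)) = -50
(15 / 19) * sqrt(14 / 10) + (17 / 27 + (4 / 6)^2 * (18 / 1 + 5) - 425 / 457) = 3 * sqrt(35) / 19 + 122426 / 12339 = 10.86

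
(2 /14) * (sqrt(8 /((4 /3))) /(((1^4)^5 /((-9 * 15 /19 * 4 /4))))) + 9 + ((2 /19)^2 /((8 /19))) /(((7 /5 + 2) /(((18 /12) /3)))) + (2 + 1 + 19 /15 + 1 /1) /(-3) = 421417 /58140 - 135 * sqrt(6) /133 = 4.76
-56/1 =-56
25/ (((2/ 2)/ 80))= 2000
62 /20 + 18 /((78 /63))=2293 /130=17.64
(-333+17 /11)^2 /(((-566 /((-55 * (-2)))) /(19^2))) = -23994435380 /3113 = -7707817.34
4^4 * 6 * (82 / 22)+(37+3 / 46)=2915651 / 506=5762.16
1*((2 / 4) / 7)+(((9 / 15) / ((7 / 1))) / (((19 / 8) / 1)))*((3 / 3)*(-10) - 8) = -769 / 1330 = -0.58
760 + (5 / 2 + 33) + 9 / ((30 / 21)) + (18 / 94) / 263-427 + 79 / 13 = 306021862 / 803465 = 380.88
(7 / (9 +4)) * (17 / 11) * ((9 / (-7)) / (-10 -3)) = 153 / 1859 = 0.08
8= 8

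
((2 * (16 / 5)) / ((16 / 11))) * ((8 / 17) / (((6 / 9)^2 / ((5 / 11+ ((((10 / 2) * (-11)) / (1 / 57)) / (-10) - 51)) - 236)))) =10674 / 85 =125.58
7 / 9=0.78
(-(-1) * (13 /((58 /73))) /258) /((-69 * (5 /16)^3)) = -971776 /32266125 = -0.03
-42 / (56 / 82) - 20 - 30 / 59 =-82.01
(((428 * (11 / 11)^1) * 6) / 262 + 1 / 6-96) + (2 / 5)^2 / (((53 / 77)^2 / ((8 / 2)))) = -4674121621 / 55196850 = -84.68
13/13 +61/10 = 71/10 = 7.10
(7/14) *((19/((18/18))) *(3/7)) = 57/14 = 4.07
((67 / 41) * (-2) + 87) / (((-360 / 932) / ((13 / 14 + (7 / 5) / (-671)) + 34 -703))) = 25100047285157 / 173319300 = 144819.69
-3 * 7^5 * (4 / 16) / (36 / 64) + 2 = -22407.33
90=90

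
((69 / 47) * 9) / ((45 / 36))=2484 / 235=10.57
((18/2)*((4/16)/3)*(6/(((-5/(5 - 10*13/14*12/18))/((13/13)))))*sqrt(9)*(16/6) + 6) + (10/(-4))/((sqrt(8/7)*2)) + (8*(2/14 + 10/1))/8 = 173/7 - 5*sqrt(14)/16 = 23.55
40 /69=0.58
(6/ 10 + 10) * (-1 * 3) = -31.80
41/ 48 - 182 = -8695/ 48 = -181.15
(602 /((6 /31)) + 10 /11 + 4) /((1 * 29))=102803 /957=107.42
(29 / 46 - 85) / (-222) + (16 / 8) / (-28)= 22061 / 71484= 0.31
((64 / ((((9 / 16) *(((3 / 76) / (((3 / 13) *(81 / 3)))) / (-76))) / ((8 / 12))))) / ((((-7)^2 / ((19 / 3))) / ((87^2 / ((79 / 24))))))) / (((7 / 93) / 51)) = -64549421541752832 / 352261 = -183243167826.56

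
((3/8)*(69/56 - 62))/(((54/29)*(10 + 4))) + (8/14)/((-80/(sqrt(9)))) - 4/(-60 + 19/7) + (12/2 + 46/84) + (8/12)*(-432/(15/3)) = -11742949739/226356480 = -51.88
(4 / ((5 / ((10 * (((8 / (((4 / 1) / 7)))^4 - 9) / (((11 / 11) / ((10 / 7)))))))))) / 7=3072560 / 49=62705.31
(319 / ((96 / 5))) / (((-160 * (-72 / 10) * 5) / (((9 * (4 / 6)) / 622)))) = 319 / 11464704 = 0.00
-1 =-1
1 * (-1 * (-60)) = 60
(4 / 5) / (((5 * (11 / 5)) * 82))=2 / 2255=0.00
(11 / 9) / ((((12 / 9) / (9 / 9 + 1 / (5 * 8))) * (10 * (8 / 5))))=451 / 7680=0.06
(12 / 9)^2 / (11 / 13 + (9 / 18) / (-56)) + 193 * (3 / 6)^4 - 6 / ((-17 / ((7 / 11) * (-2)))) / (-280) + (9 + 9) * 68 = 203218963109 / 164126160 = 1238.19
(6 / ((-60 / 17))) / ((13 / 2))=-0.26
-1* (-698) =698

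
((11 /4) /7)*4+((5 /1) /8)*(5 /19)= 1847 /1064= 1.74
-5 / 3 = -1.67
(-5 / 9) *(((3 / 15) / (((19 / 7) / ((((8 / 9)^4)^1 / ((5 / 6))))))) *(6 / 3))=-0.06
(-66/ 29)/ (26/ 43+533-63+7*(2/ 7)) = -473/ 98223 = -0.00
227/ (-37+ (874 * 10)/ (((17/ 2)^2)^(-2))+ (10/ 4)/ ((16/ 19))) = 7264/ 1459945991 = 0.00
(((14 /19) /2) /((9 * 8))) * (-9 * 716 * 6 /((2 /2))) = -3759 /19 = -197.84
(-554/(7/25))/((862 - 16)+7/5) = -69250/29659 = -2.33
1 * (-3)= -3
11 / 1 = 11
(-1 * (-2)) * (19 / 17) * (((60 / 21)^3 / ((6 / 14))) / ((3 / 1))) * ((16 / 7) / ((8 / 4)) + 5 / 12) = 9956000 / 157437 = 63.24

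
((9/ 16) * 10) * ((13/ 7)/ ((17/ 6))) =3.69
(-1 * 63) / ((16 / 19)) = -1197 / 16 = -74.81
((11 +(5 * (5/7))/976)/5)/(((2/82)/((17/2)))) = 52398369/68320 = 766.96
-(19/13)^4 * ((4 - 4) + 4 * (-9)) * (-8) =-37532448/28561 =-1314.12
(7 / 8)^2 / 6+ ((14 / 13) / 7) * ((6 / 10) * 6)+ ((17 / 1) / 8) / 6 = 25849 / 24960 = 1.04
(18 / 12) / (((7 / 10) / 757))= 11355 / 7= 1622.14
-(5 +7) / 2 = -6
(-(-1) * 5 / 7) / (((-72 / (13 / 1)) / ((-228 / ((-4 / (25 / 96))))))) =-30875 / 16128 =-1.91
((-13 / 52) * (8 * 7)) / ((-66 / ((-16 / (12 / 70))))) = -1960 / 99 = -19.80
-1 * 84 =-84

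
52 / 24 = 13 / 6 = 2.17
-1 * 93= -93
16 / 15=1.07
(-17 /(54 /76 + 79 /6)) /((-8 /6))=2907 /3164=0.92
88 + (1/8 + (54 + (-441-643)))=-7535/8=-941.88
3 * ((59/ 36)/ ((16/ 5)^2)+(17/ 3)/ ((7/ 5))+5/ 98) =1923155/ 150528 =12.78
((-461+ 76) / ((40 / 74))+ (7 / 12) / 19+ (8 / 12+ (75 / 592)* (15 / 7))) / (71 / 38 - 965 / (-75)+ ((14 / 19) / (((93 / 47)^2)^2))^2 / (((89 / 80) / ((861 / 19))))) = -16781245719112935905971486095 / 349864949006052135457424168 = -47.96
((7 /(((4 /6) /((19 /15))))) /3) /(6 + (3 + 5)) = 0.32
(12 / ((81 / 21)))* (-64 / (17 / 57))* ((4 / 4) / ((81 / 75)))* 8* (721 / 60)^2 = -8849773184 / 12393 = -714094.50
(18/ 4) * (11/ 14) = 99/ 28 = 3.54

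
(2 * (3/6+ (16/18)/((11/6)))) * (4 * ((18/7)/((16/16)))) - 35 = -1135/77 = -14.74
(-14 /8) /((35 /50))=-5 /2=-2.50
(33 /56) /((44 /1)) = 3 /224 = 0.01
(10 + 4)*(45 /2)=315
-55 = -55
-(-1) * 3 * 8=24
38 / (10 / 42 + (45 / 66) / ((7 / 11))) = 29.02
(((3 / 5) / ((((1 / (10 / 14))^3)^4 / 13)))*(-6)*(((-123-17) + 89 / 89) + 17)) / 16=348486328125 / 55365148804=6.29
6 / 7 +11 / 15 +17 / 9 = 3.48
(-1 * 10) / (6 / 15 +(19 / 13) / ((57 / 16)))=-975 / 79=-12.34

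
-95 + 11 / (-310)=-29461 / 310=-95.04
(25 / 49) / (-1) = -25 / 49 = -0.51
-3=-3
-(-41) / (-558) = -41 / 558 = -0.07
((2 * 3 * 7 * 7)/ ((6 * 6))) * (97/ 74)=4753/ 444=10.70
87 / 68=1.28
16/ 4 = 4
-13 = -13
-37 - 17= -54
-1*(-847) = 847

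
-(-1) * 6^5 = 7776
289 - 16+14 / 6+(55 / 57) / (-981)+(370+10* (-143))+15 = -43037506 / 55917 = -769.67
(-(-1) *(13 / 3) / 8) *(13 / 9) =169 / 216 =0.78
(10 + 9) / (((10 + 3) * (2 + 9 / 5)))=5 / 13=0.38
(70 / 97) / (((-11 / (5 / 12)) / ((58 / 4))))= -5075 / 12804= -0.40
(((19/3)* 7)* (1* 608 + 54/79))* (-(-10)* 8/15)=102327008/711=143919.84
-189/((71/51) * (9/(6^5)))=-8328096/71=-117297.13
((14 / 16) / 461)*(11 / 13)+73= 3499989 / 47944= 73.00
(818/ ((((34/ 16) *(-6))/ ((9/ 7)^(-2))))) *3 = -160328/ 1377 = -116.43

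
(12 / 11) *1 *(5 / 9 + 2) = 92 / 33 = 2.79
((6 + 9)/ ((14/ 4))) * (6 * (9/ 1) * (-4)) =-6480/ 7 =-925.71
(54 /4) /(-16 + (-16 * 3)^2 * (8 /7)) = 189 /36640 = 0.01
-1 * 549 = -549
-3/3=-1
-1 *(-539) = 539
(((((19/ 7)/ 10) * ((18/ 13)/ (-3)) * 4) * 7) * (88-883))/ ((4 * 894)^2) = 1007/ 4617808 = 0.00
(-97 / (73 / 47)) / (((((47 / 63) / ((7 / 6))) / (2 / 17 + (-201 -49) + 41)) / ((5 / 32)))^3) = 1724589622354389422625 / 207685062754304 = 8303869.33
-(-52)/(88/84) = 546/11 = 49.64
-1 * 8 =-8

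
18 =18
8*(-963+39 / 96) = -30803 / 4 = -7700.75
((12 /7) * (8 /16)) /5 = 6 /35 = 0.17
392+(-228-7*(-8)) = 220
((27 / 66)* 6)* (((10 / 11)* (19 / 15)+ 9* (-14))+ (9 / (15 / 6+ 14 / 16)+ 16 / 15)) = -179856 / 605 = -297.28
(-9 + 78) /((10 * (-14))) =-69 /140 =-0.49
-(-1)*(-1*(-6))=6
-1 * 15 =-15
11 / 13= 0.85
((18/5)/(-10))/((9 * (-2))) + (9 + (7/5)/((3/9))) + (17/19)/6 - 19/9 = 48128/4275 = 11.26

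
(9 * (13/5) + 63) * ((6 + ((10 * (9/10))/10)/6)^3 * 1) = 50243409/2500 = 20097.36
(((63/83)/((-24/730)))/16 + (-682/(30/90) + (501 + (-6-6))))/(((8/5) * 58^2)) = -41392245/142956544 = -0.29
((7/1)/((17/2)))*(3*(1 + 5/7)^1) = 72/17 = 4.24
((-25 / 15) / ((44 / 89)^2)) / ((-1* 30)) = 7921 / 34848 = 0.23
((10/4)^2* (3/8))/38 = 75/1216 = 0.06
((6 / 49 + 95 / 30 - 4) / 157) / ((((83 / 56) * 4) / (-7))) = 209 / 39093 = 0.01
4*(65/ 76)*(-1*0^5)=0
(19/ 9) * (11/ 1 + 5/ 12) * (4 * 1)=2603/ 27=96.41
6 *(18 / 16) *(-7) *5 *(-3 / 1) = 2835 / 4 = 708.75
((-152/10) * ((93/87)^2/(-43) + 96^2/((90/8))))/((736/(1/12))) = -2814258017/1996197600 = -1.41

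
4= 4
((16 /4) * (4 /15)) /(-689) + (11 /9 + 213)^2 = 12805698448 /279045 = 45891.16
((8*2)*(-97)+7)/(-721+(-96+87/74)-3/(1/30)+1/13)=495430/290443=1.71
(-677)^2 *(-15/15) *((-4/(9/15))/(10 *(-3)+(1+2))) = -9166580/81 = -113167.65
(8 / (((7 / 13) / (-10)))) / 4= -260 / 7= -37.14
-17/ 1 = -17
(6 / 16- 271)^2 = 4687225 / 64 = 73237.89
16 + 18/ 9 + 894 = 912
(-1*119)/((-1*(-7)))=-17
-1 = -1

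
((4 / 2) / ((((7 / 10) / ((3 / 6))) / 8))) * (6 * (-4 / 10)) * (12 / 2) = -1152 / 7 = -164.57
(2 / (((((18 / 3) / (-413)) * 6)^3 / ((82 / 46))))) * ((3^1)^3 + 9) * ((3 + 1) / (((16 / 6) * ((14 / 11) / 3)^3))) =-11207737409 / 2944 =-3806976.02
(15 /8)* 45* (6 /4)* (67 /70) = 27135 /224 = 121.14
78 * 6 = 468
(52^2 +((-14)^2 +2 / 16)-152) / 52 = 21985 / 416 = 52.85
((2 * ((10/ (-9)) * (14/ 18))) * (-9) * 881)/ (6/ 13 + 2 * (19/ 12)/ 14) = 44895760/ 2253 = 19927.10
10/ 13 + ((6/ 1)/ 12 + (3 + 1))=137/ 26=5.27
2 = 2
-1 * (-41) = 41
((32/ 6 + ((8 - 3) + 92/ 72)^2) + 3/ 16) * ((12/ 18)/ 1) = 58231/ 1944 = 29.95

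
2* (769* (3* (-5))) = -23070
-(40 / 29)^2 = -1600 / 841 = -1.90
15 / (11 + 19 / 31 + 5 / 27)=2511 / 1975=1.27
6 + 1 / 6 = 37 / 6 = 6.17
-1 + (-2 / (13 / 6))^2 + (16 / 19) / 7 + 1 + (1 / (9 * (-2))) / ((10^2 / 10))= 3911603 / 4045860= 0.97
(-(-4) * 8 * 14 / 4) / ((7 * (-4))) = -4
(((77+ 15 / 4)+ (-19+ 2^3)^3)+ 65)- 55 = -4961 / 4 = -1240.25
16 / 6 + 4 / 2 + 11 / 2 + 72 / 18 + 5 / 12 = 175 / 12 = 14.58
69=69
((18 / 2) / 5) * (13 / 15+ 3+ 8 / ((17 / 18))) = 9438 / 425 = 22.21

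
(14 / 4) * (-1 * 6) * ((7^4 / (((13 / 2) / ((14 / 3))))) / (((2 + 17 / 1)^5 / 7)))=-3294172 / 32189287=-0.10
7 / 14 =1 / 2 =0.50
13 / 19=0.68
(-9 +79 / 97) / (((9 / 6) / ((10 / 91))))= -15880 / 26481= -0.60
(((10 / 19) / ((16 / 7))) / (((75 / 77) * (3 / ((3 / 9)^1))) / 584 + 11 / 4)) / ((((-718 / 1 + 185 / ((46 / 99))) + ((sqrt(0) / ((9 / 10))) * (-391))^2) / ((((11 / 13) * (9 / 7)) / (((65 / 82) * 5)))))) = -2099038788 / 29370539861455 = -0.00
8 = 8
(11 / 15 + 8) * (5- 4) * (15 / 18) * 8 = 524 / 9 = 58.22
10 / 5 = 2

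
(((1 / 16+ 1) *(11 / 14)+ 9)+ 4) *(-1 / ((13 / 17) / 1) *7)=-52683 / 416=-126.64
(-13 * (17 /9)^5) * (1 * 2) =-36916282 /59049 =-625.18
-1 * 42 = -42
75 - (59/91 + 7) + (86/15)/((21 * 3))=828533/12285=67.44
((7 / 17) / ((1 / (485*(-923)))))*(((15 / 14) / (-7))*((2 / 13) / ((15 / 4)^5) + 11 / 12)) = 249344296429 / 9639000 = 25868.27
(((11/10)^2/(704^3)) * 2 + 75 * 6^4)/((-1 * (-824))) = 14014218240001/118803660800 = 117.96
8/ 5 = 1.60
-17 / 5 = -3.40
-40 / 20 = -2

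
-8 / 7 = -1.14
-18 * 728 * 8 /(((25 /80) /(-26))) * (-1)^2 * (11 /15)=6396149.76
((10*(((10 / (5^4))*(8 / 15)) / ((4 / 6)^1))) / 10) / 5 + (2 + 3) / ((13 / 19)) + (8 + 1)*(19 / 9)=1068854 / 40625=26.31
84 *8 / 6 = 112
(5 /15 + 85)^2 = 65536 /9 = 7281.78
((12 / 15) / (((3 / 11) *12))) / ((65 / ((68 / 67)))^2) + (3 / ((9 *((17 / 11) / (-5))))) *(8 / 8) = -15646105937 / 14509009125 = -1.08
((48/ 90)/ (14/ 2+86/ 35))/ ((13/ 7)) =392/ 12909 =0.03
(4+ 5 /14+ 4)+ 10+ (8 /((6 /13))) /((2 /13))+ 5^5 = 136753 /42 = 3256.02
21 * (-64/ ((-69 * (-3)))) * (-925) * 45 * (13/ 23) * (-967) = -78141336000/ 529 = -147715190.93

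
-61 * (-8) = 488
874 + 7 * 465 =4129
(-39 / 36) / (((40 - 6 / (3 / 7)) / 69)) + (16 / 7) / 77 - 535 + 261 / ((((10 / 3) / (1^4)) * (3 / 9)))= -6531501 / 21560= -302.95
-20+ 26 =6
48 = 48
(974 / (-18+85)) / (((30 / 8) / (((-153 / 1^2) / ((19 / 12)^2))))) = -28612224 / 120935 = -236.59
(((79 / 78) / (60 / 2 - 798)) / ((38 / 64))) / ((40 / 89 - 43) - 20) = 7031 / 198007056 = 0.00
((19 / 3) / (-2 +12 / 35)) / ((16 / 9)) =-1995 / 928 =-2.15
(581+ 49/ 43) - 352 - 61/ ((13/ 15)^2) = 1082249/ 7267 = 148.93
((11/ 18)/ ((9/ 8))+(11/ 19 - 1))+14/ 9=2582/ 1539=1.68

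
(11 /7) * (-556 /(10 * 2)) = -1529 /35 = -43.69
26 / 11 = 2.36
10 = 10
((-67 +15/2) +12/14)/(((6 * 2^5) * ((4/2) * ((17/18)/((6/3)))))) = -2463/7616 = -0.32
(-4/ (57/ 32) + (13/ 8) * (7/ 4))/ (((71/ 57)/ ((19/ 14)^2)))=393851/ 445312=0.88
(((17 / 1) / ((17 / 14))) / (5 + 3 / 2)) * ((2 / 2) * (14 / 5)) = 392 / 65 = 6.03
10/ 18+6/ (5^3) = 679/ 1125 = 0.60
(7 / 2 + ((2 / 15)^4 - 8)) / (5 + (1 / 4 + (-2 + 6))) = -911186 / 1873125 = -0.49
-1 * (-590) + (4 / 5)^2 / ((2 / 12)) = 14846 / 25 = 593.84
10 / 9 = 1.11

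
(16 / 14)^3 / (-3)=-0.50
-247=-247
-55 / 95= -0.58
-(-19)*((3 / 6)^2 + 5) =399 / 4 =99.75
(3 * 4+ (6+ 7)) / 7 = 25 / 7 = 3.57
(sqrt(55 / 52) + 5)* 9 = 9* sqrt(715) / 26 + 45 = 54.26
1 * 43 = 43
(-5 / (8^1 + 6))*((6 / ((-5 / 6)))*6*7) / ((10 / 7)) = 378 / 5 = 75.60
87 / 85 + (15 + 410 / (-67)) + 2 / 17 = 57074 / 5695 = 10.02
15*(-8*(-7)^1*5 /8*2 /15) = 70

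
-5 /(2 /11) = -55 /2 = -27.50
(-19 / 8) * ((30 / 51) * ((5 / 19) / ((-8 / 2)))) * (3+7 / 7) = 25 / 68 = 0.37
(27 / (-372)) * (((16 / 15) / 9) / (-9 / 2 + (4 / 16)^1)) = 16 / 7905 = 0.00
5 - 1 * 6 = -1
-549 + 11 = -538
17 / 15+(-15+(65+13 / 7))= 5564 / 105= 52.99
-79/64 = -1.23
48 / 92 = 12 / 23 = 0.52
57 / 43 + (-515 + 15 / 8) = -176059 / 344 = -511.80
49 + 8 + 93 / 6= 145 / 2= 72.50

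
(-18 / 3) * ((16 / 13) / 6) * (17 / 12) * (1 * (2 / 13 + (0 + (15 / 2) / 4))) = -3587 / 1014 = -3.54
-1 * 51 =-51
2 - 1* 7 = -5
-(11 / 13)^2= -121 / 169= -0.72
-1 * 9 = -9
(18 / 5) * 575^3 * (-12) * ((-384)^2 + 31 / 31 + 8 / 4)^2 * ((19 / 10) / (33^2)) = -37699964493126097500 / 121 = -311569954488645433.88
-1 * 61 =-61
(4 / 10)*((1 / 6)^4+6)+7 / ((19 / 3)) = 215803 / 61560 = 3.51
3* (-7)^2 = 147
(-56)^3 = -175616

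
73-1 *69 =4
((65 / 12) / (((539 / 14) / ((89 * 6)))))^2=33466225 / 5929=5644.50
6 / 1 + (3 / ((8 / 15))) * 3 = 183 / 8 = 22.88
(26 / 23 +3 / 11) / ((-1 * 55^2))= -71 / 153065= -0.00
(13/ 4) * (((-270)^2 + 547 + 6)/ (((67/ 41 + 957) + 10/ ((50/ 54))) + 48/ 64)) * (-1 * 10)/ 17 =-1957522450/ 13524367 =-144.74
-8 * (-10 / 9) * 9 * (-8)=-640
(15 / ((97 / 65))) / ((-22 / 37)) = -36075 / 2134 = -16.90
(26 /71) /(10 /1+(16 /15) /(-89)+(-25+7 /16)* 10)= -0.00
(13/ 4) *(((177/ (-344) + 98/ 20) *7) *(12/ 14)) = 294177/ 3440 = 85.52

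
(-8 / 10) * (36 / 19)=-144 / 95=-1.52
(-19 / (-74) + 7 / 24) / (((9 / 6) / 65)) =31655 / 1332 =23.77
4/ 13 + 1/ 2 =21/ 26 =0.81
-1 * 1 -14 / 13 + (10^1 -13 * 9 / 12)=-95 / 52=-1.83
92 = 92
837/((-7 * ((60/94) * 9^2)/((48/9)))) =-11656/945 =-12.33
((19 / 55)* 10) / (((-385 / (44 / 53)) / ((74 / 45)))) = -11248 / 918225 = -0.01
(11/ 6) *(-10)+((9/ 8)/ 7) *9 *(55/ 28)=-72875/ 4704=-15.49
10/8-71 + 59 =-43/4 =-10.75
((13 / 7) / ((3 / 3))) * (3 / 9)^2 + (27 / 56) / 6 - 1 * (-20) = 20449 / 1008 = 20.29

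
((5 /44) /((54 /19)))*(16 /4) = 95 /594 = 0.16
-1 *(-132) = 132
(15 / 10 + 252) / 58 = 507 / 116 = 4.37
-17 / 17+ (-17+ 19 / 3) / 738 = -1123 / 1107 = -1.01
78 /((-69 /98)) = -2548 /23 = -110.78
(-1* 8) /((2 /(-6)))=24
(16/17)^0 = 1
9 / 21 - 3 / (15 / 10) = -11 / 7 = -1.57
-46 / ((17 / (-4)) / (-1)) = -184 / 17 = -10.82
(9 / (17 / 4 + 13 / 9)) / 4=81 / 205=0.40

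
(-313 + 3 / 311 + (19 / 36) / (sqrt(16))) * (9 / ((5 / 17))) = -238187867 / 24880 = -9573.47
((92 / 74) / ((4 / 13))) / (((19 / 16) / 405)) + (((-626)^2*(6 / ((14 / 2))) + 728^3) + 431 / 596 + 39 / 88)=24917009479358613 / 64524152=386165624.92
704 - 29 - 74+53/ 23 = 13876/ 23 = 603.30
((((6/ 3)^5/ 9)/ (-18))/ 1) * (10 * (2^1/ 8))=-40/ 81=-0.49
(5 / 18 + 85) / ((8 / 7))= 10745 / 144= 74.62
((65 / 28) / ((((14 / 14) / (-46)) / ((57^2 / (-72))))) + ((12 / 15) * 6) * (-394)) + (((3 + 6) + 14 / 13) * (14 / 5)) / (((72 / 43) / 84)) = 94850621 / 21840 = 4342.98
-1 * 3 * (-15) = 45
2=2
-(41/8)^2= -1681/64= -26.27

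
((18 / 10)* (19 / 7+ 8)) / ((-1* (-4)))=135 / 28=4.82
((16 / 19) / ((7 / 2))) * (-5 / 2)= -80 / 133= -0.60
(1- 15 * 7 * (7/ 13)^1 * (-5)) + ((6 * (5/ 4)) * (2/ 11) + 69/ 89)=3637774/ 12727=285.83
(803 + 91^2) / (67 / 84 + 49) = 763056 / 4183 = 182.42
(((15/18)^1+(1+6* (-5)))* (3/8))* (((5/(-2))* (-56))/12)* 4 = -5915/12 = -492.92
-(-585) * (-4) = -2340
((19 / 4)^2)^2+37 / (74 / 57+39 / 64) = 941457695 / 1781504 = 528.46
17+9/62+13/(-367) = 389315/22754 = 17.11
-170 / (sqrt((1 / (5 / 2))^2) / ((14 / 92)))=-2975 / 46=-64.67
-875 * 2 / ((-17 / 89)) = 155750 / 17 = 9161.76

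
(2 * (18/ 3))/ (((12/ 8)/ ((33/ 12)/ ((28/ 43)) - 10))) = -647/ 14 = -46.21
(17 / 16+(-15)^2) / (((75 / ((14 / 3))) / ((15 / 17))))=25319 / 2040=12.41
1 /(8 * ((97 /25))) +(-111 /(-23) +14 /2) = 211647 /17848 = 11.86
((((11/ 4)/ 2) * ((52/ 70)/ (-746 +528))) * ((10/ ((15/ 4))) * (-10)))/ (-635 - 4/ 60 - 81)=-1430/ 8195383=-0.00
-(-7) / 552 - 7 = -3857 / 552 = -6.99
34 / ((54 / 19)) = 323 / 27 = 11.96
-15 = -15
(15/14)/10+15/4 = 27/7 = 3.86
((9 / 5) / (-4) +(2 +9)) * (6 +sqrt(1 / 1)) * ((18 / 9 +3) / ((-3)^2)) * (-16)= -5908 / 9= -656.44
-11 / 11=-1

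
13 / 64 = 0.20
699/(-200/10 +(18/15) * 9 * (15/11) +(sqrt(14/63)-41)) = -35223309/2331487-253737 * sqrt(2)/2331487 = -15.26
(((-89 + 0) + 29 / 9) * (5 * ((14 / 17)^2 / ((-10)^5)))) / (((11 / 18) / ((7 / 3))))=66199 / 5960625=0.01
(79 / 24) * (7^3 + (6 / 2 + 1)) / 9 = 27413 / 216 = 126.91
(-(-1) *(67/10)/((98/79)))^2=28015849/960400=29.17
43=43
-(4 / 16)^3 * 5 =-5 / 64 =-0.08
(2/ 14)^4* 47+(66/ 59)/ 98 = 4390/ 141659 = 0.03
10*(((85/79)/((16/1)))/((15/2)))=85/948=0.09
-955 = -955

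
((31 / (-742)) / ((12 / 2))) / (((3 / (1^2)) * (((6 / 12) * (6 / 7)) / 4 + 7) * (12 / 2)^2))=-31 / 3417228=-0.00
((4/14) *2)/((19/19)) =4/7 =0.57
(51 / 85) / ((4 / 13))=1.95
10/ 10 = 1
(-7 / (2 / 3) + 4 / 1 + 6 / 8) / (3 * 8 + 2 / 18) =-207 / 868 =-0.24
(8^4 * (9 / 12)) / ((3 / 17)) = 17408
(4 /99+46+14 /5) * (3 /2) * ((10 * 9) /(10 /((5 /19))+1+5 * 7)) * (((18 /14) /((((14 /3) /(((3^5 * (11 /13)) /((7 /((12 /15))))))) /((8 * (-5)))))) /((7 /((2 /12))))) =-634474944 /1154881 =-549.39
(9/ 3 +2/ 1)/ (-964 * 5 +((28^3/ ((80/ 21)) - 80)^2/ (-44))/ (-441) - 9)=-606375/ 383826539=-0.00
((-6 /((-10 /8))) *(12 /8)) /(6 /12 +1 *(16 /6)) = 216 /95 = 2.27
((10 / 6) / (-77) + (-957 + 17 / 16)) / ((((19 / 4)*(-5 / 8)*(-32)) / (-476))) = 12012965 / 2508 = 4789.86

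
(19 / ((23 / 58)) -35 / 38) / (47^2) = 0.02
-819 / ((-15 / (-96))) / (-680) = 3276 / 425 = 7.71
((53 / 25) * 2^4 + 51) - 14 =1773 / 25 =70.92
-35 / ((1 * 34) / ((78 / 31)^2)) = -106470 / 16337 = -6.52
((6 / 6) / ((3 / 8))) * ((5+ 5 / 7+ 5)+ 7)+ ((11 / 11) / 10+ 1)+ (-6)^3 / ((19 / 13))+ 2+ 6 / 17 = -6586187 / 67830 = -97.10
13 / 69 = 0.19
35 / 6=5.83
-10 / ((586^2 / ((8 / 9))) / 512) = -0.01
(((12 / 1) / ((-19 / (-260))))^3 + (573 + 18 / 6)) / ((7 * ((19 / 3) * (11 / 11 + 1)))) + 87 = 45642283665 / 912247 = 50032.81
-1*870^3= -658503000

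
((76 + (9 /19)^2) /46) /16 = 27517 /265696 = 0.10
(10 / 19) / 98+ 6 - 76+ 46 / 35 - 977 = -4867642 / 4655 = -1045.68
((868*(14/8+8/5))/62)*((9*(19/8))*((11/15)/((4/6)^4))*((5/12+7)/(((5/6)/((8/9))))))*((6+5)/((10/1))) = 2590989093/80000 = 32387.36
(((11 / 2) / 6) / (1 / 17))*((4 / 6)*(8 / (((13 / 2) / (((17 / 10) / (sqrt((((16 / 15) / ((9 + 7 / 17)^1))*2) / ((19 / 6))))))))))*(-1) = -374*sqrt(646) / 117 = -81.25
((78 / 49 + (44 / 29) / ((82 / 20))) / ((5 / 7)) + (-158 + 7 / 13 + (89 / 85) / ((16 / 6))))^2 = 128920310408658776121 / 5413327713102400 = 23815.35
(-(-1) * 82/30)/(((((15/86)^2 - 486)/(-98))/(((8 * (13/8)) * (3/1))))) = 386322664/17971155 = 21.50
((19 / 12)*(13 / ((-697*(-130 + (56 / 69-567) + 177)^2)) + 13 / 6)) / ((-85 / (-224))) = 773296268126837 / 85536677849760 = 9.04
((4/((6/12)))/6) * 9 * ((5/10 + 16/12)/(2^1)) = 11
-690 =-690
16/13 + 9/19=1.70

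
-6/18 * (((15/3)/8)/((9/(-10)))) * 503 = 12575/108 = 116.44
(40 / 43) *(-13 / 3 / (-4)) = 130 / 129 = 1.01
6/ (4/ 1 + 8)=0.50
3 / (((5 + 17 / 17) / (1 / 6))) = 1 / 12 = 0.08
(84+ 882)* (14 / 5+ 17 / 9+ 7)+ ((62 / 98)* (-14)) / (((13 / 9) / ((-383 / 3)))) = 12074.30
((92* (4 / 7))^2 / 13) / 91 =135424 / 57967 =2.34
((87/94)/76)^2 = 7569/51036736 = 0.00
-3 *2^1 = -6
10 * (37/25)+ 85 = 499/5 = 99.80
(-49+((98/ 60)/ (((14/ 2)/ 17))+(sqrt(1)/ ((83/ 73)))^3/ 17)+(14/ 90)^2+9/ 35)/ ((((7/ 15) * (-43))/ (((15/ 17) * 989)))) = 283392220528673/ 145747362726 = 1944.41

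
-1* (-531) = 531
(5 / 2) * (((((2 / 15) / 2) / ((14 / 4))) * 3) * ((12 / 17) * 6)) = 72 / 119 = 0.61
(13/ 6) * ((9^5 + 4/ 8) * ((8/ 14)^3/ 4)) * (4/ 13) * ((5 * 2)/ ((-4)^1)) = -4723960/ 1029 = -4590.83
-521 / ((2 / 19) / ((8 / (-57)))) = 2084 / 3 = 694.67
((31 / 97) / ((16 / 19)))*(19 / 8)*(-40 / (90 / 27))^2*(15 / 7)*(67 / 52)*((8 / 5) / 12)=6748173 / 141232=47.78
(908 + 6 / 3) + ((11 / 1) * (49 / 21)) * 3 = 987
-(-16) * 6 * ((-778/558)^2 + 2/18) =5119040/25947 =197.29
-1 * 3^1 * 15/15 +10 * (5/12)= 7/6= 1.17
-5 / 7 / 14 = -5 / 98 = -0.05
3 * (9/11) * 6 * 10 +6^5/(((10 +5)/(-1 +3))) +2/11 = 65134/55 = 1184.25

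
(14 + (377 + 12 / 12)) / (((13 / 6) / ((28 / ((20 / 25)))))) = 82320 / 13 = 6332.31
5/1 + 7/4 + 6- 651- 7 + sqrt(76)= -2581/4 + 2* sqrt(19)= -636.53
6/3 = 2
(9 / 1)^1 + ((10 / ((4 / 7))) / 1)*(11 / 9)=547 / 18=30.39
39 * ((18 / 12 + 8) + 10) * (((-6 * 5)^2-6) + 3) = 1364337 / 2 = 682168.50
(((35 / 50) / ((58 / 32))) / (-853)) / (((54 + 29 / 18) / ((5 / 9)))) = -16 / 3537391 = -0.00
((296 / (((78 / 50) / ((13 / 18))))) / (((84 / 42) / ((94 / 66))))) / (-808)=-43475 / 359964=-0.12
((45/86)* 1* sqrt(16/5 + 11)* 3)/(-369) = -3* sqrt(355)/3526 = -0.02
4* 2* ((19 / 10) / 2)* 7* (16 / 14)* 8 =2432 / 5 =486.40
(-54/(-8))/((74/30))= 405/148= 2.74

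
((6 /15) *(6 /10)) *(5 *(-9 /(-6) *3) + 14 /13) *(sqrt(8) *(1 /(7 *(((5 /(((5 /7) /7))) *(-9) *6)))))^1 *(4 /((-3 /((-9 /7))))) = -2452 *sqrt(2) /2340975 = -0.00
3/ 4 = 0.75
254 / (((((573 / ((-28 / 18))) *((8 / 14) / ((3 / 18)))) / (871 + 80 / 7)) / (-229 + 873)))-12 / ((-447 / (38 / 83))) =-7289173596610 / 63776619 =-114292.25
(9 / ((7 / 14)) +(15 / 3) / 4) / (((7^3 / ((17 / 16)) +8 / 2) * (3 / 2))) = 1309 / 33336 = 0.04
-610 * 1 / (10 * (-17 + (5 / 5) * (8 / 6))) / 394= 183 / 18518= 0.01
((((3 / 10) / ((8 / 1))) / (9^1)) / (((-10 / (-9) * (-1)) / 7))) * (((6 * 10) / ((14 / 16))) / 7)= -9 / 35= -0.26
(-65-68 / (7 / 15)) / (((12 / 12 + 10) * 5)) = -295 / 77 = -3.83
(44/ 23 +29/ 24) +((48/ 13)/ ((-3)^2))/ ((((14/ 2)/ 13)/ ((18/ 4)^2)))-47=-109931/ 3864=-28.45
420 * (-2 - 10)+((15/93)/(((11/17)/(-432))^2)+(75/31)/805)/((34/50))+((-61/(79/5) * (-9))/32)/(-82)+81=214451217871596417/2128201689152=100766.40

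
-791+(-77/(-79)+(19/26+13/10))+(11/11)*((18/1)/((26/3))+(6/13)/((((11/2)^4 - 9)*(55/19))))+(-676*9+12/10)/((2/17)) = -2262204729516/43098055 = -52489.72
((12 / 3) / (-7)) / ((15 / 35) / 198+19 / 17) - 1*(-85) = 743087 / 8795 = 84.49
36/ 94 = 18/ 47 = 0.38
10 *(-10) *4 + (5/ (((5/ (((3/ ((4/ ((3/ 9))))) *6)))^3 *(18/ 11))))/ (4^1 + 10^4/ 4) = -400639967/ 1001600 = -400.00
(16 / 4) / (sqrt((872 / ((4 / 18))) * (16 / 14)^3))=7 * sqrt(1526) / 5232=0.05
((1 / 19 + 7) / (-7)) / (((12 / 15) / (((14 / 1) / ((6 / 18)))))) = -1005 / 19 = -52.89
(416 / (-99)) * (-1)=416 / 99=4.20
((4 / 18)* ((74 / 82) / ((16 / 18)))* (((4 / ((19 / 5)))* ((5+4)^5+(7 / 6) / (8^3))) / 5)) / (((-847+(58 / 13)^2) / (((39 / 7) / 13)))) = -1134285039355 / 780508044288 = -1.45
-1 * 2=-2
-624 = -624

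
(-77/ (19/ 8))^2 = 379456/ 361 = 1051.12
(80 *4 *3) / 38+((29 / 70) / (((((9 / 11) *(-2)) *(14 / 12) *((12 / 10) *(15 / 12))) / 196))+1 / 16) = -41449 / 13680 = -3.03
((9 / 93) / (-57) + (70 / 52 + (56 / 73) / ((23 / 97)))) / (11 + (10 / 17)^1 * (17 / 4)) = 117754579 / 347114781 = 0.34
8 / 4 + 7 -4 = 5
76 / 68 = 19 / 17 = 1.12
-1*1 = -1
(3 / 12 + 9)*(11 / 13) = 407 / 52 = 7.83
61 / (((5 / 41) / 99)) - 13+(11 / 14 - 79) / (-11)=38125711 / 770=49513.91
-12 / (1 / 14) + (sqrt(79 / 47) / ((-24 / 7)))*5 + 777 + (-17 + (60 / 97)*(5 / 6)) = 57474 / 97 - 35*sqrt(3713) / 1128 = 590.62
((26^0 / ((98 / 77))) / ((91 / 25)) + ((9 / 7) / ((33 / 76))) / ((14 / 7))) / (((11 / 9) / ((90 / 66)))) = 3209355 / 1695694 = 1.89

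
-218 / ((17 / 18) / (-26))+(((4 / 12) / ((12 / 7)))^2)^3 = 222084043048097 / 37005299712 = 6001.41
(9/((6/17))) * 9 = 229.50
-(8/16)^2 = -1/4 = -0.25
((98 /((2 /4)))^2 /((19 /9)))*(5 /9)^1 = 192080 /19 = 10109.47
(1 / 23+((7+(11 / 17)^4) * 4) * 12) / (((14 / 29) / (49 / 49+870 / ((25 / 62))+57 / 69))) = 2382668713769739 / 1546391315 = 1540792.87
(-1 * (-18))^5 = 1889568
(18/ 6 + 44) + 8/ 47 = 2217/ 47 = 47.17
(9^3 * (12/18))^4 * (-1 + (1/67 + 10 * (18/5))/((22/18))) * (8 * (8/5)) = 14981680482914304/737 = 20327924671525.51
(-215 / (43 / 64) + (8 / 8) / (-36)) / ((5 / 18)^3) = -1866402 / 125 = -14931.22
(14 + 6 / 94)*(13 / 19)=8593 / 893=9.62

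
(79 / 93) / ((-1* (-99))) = 79 / 9207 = 0.01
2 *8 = 16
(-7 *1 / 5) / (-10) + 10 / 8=139 / 100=1.39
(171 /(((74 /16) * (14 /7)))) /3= 228 /37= 6.16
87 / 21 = 29 / 7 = 4.14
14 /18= 7 /9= 0.78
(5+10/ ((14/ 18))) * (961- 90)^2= 94830125/ 7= 13547160.71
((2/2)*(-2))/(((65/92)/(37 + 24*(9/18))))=-9016/65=-138.71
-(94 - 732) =638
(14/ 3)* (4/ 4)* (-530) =-7420/ 3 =-2473.33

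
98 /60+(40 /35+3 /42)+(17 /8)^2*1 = 49481 /6720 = 7.36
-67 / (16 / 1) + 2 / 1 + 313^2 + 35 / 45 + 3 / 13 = 97967.82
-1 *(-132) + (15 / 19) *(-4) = 2448 / 19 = 128.84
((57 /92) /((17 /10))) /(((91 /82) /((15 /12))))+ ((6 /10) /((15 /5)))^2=1602949 /3558100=0.45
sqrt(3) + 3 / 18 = 1 / 6 + sqrt(3) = 1.90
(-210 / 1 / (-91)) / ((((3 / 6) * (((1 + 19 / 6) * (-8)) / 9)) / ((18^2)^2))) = -8503056 / 65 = -130816.25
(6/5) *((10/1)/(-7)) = -12/7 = -1.71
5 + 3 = 8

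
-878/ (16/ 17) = -7463/ 8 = -932.88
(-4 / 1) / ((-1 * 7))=4 / 7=0.57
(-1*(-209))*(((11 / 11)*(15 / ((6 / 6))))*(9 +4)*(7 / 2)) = 285285 / 2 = 142642.50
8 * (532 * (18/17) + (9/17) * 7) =4536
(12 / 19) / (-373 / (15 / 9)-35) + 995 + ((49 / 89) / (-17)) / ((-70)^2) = 1850626694207 / 1859930900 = 995.00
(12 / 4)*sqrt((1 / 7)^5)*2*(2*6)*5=360*sqrt(7) / 343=2.78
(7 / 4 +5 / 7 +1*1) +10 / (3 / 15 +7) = 1223 / 252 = 4.85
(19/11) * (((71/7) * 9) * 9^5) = 716913909/77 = 9310570.25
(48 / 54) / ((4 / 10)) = 20 / 9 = 2.22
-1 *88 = -88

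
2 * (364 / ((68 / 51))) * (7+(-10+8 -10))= -2730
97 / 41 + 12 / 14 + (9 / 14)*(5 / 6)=3.76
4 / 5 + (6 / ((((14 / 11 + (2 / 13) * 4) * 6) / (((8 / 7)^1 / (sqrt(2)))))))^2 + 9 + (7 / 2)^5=15294358759 / 28576800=535.20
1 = 1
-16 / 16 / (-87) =1 / 87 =0.01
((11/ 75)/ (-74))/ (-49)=0.00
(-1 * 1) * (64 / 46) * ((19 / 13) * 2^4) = -9728 / 299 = -32.54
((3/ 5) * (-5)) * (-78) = 234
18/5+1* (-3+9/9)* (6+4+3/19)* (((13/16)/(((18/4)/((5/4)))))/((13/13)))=-0.99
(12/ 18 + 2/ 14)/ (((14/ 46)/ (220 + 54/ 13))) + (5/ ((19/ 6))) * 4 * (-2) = 21189466/ 36309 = 583.59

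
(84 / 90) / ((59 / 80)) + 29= 5357 / 177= 30.27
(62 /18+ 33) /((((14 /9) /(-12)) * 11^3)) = -1968 /9317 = -0.21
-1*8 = -8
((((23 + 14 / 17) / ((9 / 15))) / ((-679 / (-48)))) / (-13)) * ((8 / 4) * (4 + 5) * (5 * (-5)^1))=14580000 / 150059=97.16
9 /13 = 0.69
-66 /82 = -33 /41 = -0.80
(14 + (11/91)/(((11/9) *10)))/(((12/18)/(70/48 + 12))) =282.82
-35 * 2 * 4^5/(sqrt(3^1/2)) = -71680 * sqrt(6)/3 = -58526.47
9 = 9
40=40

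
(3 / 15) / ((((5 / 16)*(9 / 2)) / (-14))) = -448 / 225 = -1.99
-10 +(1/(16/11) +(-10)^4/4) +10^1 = 40011/16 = 2500.69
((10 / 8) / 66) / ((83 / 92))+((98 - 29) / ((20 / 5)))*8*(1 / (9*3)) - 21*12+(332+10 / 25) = 7028173 / 82170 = 85.53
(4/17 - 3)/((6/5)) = -2.30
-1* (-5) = 5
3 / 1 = 3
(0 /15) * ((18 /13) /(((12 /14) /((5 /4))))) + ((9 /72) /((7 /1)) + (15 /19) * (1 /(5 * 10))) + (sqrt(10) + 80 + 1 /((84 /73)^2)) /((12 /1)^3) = sqrt(10) /1728 + 93105167 /1158312960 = 0.08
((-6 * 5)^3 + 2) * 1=-26998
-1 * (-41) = 41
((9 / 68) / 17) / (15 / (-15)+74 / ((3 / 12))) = 9 / 341020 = 0.00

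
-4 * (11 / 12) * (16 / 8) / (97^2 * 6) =-11 / 84681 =-0.00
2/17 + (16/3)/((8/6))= 70/17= 4.12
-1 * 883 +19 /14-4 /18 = -881.87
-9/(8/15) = -135/8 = -16.88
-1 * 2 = -2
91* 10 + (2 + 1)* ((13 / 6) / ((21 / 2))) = 19123 / 21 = 910.62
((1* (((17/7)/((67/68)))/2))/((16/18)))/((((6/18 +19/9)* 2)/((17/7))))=397953/577808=0.69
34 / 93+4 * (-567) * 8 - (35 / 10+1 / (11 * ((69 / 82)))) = -18147.24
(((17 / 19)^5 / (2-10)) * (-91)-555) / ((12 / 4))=-10864672573 / 59426376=-182.83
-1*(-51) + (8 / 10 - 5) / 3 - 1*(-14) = 318 / 5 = 63.60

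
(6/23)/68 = 3/782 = 0.00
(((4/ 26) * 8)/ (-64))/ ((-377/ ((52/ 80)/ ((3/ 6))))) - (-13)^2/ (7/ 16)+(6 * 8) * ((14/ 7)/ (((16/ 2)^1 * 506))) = -10315773829/ 26706680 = -386.26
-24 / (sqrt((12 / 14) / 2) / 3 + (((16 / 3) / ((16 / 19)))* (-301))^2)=-12363231258 / 1872054271247155 + 162* sqrt(21) / 1872054271247155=-0.00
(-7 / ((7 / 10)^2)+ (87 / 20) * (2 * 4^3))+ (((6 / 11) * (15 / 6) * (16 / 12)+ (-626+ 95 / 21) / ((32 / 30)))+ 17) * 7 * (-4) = 25147207 / 1540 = 16329.36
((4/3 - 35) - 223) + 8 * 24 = -194/3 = -64.67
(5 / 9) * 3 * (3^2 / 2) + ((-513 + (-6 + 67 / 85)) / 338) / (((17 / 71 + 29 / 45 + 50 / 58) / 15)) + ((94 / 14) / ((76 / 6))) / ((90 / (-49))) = -3158108912057 / 529835614620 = -5.96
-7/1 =-7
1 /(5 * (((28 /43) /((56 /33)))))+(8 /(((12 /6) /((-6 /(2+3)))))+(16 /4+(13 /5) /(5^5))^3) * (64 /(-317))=-456475686557546314 /39905548095703125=-11.44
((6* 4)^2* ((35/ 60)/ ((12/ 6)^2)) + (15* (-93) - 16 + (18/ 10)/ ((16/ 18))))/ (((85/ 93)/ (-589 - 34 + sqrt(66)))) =891372.48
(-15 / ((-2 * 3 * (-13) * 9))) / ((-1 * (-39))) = -5 / 9126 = -0.00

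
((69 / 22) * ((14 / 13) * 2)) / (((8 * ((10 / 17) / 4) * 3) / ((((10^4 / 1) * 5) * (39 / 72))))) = 1710625 / 33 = 51837.12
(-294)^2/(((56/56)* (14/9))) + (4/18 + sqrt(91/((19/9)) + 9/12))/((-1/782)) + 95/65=6481061/117 - 391* sqrt(63327)/19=50215.02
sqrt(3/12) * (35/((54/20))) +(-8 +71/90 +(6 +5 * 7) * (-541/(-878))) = 24.53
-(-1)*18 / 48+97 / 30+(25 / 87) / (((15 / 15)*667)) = 2792173 / 773720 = 3.61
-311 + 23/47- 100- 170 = -27284/47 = -580.51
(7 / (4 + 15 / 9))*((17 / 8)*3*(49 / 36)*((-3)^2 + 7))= 343 / 2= 171.50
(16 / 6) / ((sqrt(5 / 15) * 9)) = 8 * sqrt(3) / 27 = 0.51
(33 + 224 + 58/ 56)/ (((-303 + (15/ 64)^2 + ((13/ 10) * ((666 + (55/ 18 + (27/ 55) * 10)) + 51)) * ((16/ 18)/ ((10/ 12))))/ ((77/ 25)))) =24170572800/ 21360102881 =1.13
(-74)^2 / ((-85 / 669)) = -43099.34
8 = 8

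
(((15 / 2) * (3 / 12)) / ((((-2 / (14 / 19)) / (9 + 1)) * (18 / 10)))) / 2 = -875 / 456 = -1.92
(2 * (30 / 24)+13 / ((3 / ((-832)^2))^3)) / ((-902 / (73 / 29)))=-445695111412130.90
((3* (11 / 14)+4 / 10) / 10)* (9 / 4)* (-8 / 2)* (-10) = 24.81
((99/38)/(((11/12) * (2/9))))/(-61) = -243/1159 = -0.21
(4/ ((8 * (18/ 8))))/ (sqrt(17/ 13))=2 * sqrt(221)/ 153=0.19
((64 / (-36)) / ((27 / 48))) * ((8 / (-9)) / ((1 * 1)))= 2048 / 729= 2.81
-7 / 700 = -1 / 100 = -0.01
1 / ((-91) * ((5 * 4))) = -0.00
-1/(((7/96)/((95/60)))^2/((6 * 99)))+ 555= -13696581/49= -279522.06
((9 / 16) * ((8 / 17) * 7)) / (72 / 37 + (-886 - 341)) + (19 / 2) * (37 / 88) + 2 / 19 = 3519898633 / 858916432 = 4.10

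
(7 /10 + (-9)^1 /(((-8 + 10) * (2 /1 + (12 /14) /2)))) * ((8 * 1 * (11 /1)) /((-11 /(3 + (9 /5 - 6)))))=-4704 /425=-11.07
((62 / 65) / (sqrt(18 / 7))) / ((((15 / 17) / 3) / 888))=155992 * sqrt(14) / 325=1795.90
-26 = -26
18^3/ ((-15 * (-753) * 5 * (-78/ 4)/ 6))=-2592/ 81575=-0.03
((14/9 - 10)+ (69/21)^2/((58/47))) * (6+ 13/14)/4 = 754175/1432368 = 0.53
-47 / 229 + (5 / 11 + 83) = 209705 / 2519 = 83.25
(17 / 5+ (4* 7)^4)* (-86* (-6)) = 1585821252 / 5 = 317164250.40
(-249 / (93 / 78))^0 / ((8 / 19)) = 19 / 8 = 2.38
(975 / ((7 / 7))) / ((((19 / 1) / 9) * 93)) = 2925 / 589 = 4.97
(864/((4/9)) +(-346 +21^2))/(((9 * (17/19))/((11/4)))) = 426151/612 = 696.33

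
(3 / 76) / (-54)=-1 / 1368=-0.00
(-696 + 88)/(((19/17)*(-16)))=34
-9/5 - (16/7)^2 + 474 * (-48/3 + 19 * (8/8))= 346669/245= 1414.98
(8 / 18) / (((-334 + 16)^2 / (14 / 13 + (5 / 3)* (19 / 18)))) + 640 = 640.00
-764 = -764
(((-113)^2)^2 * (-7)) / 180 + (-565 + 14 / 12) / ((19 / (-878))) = -21596190793 / 3420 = -6314675.67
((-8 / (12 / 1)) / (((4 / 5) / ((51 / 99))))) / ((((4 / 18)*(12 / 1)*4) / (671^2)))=-3479135 / 192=-18120.49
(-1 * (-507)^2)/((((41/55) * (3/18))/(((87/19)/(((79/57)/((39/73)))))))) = -863445584430/236447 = -3651751.07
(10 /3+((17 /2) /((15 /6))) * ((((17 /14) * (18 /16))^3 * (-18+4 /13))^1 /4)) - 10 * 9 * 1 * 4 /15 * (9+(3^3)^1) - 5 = -99064738237 /109584384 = -904.00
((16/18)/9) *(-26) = -208/81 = -2.57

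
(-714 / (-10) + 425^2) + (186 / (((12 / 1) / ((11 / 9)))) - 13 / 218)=886408472 / 4905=180715.28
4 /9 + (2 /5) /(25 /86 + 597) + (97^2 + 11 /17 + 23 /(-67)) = 24774133526887 /2632815585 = 9409.75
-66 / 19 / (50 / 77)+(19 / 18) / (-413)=-18898819 / 3531150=-5.35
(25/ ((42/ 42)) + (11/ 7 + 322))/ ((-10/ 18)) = -4392/ 7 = -627.43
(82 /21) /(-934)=-41 /9807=-0.00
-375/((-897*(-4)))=-125/1196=-0.10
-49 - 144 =-193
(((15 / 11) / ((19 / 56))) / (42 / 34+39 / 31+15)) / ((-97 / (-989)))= 20848120 / 8899847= 2.34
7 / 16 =0.44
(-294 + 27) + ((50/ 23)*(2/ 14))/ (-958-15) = -41826401/ 156653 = -267.00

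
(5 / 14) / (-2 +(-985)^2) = 5 / 13583122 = 0.00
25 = 25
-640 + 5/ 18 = -11515/ 18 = -639.72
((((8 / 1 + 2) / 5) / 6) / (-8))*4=-1 / 6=-0.17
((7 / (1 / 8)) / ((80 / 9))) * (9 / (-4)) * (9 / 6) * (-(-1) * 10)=-1701 / 8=-212.62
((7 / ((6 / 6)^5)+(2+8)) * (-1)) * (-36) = 612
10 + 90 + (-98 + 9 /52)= 113 /52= 2.17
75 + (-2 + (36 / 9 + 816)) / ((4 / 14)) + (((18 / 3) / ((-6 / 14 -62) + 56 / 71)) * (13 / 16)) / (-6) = 2938.01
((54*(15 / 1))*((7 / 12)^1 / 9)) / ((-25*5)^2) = 21 / 6250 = 0.00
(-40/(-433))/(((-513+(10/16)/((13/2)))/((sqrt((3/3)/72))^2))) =-260/103936887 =-0.00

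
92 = 92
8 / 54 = 0.15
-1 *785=-785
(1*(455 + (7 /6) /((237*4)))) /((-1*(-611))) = 2588047 /3475368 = 0.74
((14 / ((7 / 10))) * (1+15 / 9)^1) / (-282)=-80 / 423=-0.19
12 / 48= 1 / 4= 0.25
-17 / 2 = -8.50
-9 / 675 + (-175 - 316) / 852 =-12559 / 21300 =-0.59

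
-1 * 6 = -6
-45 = -45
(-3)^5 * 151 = -36693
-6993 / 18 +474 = 171 / 2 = 85.50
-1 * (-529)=529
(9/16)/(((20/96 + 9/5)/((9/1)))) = 1215/482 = 2.52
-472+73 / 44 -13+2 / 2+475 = -323 / 44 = -7.34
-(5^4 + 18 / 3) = -631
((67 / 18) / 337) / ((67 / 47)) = 47 / 6066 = 0.01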